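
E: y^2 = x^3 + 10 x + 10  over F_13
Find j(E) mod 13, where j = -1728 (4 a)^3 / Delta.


Delta = -16(4 a^3 + 27 b^2) mod 13 = 11
-1728 * (4 a)^3 = -1728 * (4*10)^3 mod 13 = 1
j = 1 * 11^(-1) mod 13 = 6

j = 6 (mod 13)


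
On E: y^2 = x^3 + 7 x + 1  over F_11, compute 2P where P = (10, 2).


k = 2 = 10_2 (binary, LSB first: 01)
Double-and-add from P = (10, 2):
  bit 0 = 0: acc unchanged = O
  bit 1 = 1: acc = O + (0, 1) = (0, 1)

2P = (0, 1)


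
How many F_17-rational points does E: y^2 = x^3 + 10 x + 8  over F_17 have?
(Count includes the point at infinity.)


For each x in F_17, count y with y^2 = x^3 + 10 x + 8 mod 17:
  x = 0: RHS = 8, y in [5, 12]  -> 2 point(s)
  x = 1: RHS = 2, y in [6, 11]  -> 2 point(s)
  x = 2: RHS = 2, y in [6, 11]  -> 2 point(s)
  x = 5: RHS = 13, y in [8, 9]  -> 2 point(s)
  x = 7: RHS = 13, y in [8, 9]  -> 2 point(s)
  x = 11: RHS = 4, y in [2, 15]  -> 2 point(s)
  x = 14: RHS = 2, y in [6, 11]  -> 2 point(s)
Affine points: 14. Add the point at infinity: total = 15.

#E(F_17) = 15


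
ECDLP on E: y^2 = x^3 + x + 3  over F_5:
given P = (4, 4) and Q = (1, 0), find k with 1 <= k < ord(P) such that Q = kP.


Enumerate multiples of P until we hit Q = (1, 0):
  1P = (4, 4)
  2P = (1, 0)
Match found at i = 2.

k = 2


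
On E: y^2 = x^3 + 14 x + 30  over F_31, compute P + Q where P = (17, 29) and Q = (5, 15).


P != Q, so use the chord formula.
s = (y2 - y1) / (x2 - x1) = (17) / (19) mod 31 = 27
x3 = s^2 - x1 - x2 mod 31 = 27^2 - 17 - 5 = 25
y3 = s (x1 - x3) - y1 mod 31 = 27 * (17 - 25) - 29 = 3

P + Q = (25, 3)


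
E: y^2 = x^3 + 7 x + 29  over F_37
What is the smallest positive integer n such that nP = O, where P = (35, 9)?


Compute successive multiples of P until we hit O:
  1P = (35, 9)
  2P = (5, 35)
  3P = (4, 11)
  4P = (31, 17)
  5P = (12, 19)
  6P = (26, 8)
  7P = (29, 4)
  8P = (22, 8)
  ... (continuing to 20P)
  20P = O

ord(P) = 20


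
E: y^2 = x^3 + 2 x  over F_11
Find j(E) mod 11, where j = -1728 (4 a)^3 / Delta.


Delta = -16(4 a^3 + 27 b^2) mod 11 = 5
-1728 * (4 a)^3 = -1728 * (4*2)^3 mod 11 = 5
j = 5 * 5^(-1) mod 11 = 1

j = 1 (mod 11)


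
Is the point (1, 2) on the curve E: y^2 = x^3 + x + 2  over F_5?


Check whether y^2 = x^3 + 1 x + 2 (mod 5) for (x, y) = (1, 2).
LHS: y^2 = 2^2 mod 5 = 4
RHS: x^3 + 1 x + 2 = 1^3 + 1*1 + 2 mod 5 = 4
LHS = RHS

Yes, on the curve


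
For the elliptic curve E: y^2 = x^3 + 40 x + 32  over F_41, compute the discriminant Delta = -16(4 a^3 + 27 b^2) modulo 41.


4 a^3 + 27 b^2 = 4*40^3 + 27*32^2 = 256000 + 27648 = 283648
Delta = -16 * (283648) = -4538368
Delta mod 41 = 4

Delta = 4 (mod 41)


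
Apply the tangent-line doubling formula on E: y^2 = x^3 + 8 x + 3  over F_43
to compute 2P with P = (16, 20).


Doubling: s = (3 x1^2 + a) / (2 y1)
s = (3*16^2 + 8) / (2*20) mod 43 = 28
x3 = s^2 - 2 x1 mod 43 = 28^2 - 2*16 = 21
y3 = s (x1 - x3) - y1 mod 43 = 28 * (16 - 21) - 20 = 12

2P = (21, 12)


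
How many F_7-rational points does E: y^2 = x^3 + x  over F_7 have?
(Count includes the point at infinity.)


For each x in F_7, count y with y^2 = x^3 + 1 x + 0 mod 7:
  x = 0: RHS = 0, y in [0]  -> 1 point(s)
  x = 1: RHS = 2, y in [3, 4]  -> 2 point(s)
  x = 3: RHS = 2, y in [3, 4]  -> 2 point(s)
  x = 5: RHS = 4, y in [2, 5]  -> 2 point(s)
Affine points: 7. Add the point at infinity: total = 8.

#E(F_7) = 8


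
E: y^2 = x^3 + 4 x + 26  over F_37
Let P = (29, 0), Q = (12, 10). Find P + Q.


P != Q, so use the chord formula.
s = (y2 - y1) / (x2 - x1) = (10) / (20) mod 37 = 19
x3 = s^2 - x1 - x2 mod 37 = 19^2 - 29 - 12 = 24
y3 = s (x1 - x3) - y1 mod 37 = 19 * (29 - 24) - 0 = 21

P + Q = (24, 21)


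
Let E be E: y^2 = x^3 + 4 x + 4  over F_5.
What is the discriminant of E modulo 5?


4 a^3 + 27 b^2 = 4*4^3 + 27*4^2 = 256 + 432 = 688
Delta = -16 * (688) = -11008
Delta mod 5 = 2

Delta = 2 (mod 5)


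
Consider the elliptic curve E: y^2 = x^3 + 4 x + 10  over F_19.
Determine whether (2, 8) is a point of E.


Check whether y^2 = x^3 + 4 x + 10 (mod 19) for (x, y) = (2, 8).
LHS: y^2 = 8^2 mod 19 = 7
RHS: x^3 + 4 x + 10 = 2^3 + 4*2 + 10 mod 19 = 7
LHS = RHS

Yes, on the curve


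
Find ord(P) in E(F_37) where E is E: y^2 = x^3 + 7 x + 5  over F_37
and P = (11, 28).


Compute successive multiples of P until we hit O:
  1P = (11, 28)
  2P = (15, 9)
  3P = (22, 15)
  4P = (32, 17)
  5P = (3, 33)
  6P = (2, 8)
  7P = (23, 7)
  8P = (13, 31)
  ... (continuing to 33P)
  33P = O

ord(P) = 33


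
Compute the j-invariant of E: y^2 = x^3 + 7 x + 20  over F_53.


Delta = -16(4 a^3 + 27 b^2) mod 53 = 23
-1728 * (4 a)^3 = -1728 * (4*7)^3 mod 53 = 51
j = 51 * 23^(-1) mod 53 = 46

j = 46 (mod 53)


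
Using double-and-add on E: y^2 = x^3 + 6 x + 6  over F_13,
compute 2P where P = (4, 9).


k = 2 = 10_2 (binary, LSB first: 01)
Double-and-add from P = (4, 9):
  bit 0 = 0: acc unchanged = O
  bit 1 = 1: acc = O + (1, 0) = (1, 0)

2P = (1, 0)


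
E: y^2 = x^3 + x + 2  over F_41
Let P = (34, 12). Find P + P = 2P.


Doubling: s = (3 x1^2 + a) / (2 y1)
s = (3*34^2 + 1) / (2*12) mod 41 = 13
x3 = s^2 - 2 x1 mod 41 = 13^2 - 2*34 = 19
y3 = s (x1 - x3) - y1 mod 41 = 13 * (34 - 19) - 12 = 19

2P = (19, 19)


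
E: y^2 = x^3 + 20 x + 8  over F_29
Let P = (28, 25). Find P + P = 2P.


Doubling: s = (3 x1^2 + a) / (2 y1)
s = (3*28^2 + 20) / (2*25) mod 29 = 8
x3 = s^2 - 2 x1 mod 29 = 8^2 - 2*28 = 8
y3 = s (x1 - x3) - y1 mod 29 = 8 * (28 - 8) - 25 = 19

2P = (8, 19)


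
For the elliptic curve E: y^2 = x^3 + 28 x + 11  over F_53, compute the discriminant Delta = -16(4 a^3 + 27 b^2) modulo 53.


4 a^3 + 27 b^2 = 4*28^3 + 27*11^2 = 87808 + 3267 = 91075
Delta = -16 * (91075) = -1457200
Delta mod 53 = 35

Delta = 35 (mod 53)


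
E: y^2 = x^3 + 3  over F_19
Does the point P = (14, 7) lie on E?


Check whether y^2 = x^3 + 0 x + 3 (mod 19) for (x, y) = (14, 7).
LHS: y^2 = 7^2 mod 19 = 11
RHS: x^3 + 0 x + 3 = 14^3 + 0*14 + 3 mod 19 = 11
LHS = RHS

Yes, on the curve


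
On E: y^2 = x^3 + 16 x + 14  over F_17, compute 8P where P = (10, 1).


k = 8 = 1000_2 (binary, LSB first: 0001)
Double-and-add from P = (10, 1):
  bit 0 = 0: acc unchanged = O
  bit 1 = 0: acc unchanged = O
  bit 2 = 0: acc unchanged = O
  bit 3 = 1: acc = O + (8, 5) = (8, 5)

8P = (8, 5)


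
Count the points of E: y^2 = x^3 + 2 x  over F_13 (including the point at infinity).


For each x in F_13, count y with y^2 = x^3 + 2 x + 0 mod 13:
  x = 0: RHS = 0, y in [0]  -> 1 point(s)
  x = 1: RHS = 3, y in [4, 9]  -> 2 point(s)
  x = 2: RHS = 12, y in [5, 8]  -> 2 point(s)
  x = 11: RHS = 1, y in [1, 12]  -> 2 point(s)
  x = 12: RHS = 10, y in [6, 7]  -> 2 point(s)
Affine points: 9. Add the point at infinity: total = 10.

#E(F_13) = 10


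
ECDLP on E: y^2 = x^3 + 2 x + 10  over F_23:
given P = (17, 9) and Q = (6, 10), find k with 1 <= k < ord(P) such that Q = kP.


Enumerate multiples of P until we hit Q = (6, 10):
  1P = (17, 9)
  2P = (13, 18)
  3P = (11, 12)
  4P = (1, 6)
  5P = (8, 20)
  6P = (10, 8)
  7P = (4, 6)
  8P = (6, 13)
  9P = (18, 6)
  10P = (20, 0)
  11P = (18, 17)
  12P = (6, 10)
Match found at i = 12.

k = 12


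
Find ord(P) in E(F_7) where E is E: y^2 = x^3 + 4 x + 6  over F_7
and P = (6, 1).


Compute successive multiples of P until we hit O:
  1P = (6, 1)
  2P = (2, 6)
  3P = (1, 5)
  4P = (4, 3)
  5P = (5, 5)
  6P = (5, 2)
  7P = (4, 4)
  8P = (1, 2)
  ... (continuing to 11P)
  11P = O

ord(P) = 11


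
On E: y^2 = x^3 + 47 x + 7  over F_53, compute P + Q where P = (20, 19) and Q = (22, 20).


P != Q, so use the chord formula.
s = (y2 - y1) / (x2 - x1) = (1) / (2) mod 53 = 27
x3 = s^2 - x1 - x2 mod 53 = 27^2 - 20 - 22 = 51
y3 = s (x1 - x3) - y1 mod 53 = 27 * (20 - 51) - 19 = 45

P + Q = (51, 45)


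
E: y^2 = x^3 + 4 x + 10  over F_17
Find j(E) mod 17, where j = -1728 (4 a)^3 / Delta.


Delta = -16(4 a^3 + 27 b^2) mod 17 = 15
-1728 * (4 a)^3 = -1728 * (4*4)^3 mod 17 = 11
j = 11 * 15^(-1) mod 17 = 3

j = 3 (mod 17)


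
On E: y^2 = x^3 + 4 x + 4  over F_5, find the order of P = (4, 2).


Compute successive multiples of P until we hit O:
  1P = (4, 2)
  2P = (1, 2)
  3P = (0, 3)
  4P = (2, 0)
  5P = (0, 2)
  6P = (1, 3)
  7P = (4, 3)
  8P = O

ord(P) = 8


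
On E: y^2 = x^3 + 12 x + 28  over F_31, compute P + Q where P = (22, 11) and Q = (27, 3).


P != Q, so use the chord formula.
s = (y2 - y1) / (x2 - x1) = (23) / (5) mod 31 = 17
x3 = s^2 - x1 - x2 mod 31 = 17^2 - 22 - 27 = 23
y3 = s (x1 - x3) - y1 mod 31 = 17 * (22 - 23) - 11 = 3

P + Q = (23, 3)


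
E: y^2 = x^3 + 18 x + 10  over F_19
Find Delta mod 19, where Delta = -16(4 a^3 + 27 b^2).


4 a^3 + 27 b^2 = 4*18^3 + 27*10^2 = 23328 + 2700 = 26028
Delta = -16 * (26028) = -416448
Delta mod 19 = 13

Delta = 13 (mod 19)


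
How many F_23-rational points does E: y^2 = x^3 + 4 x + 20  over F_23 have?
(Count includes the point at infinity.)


For each x in F_23, count y with y^2 = x^3 + 4 x + 20 mod 23:
  x = 1: RHS = 2, y in [5, 18]  -> 2 point(s)
  x = 2: RHS = 13, y in [6, 17]  -> 2 point(s)
  x = 3: RHS = 13, y in [6, 17]  -> 2 point(s)
  x = 4: RHS = 8, y in [10, 13]  -> 2 point(s)
  x = 5: RHS = 4, y in [2, 21]  -> 2 point(s)
  x = 7: RHS = 0, y in [0]  -> 1 point(s)
  x = 8: RHS = 12, y in [9, 14]  -> 2 point(s)
  x = 9: RHS = 3, y in [7, 16]  -> 2 point(s)
  x = 10: RHS = 2, y in [5, 18]  -> 2 point(s)
  x = 12: RHS = 2, y in [5, 18]  -> 2 point(s)
  x = 18: RHS = 13, y in [6, 17]  -> 2 point(s)
  x = 19: RHS = 9, y in [3, 20]  -> 2 point(s)
  x = 20: RHS = 4, y in [2, 21]  -> 2 point(s)
  x = 21: RHS = 4, y in [2, 21]  -> 2 point(s)
Affine points: 27. Add the point at infinity: total = 28.

#E(F_23) = 28


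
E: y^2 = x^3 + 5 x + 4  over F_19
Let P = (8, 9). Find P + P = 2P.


Doubling: s = (3 x1^2 + a) / (2 y1)
s = (3*8^2 + 5) / (2*9) mod 19 = 12
x3 = s^2 - 2 x1 mod 19 = 12^2 - 2*8 = 14
y3 = s (x1 - x3) - y1 mod 19 = 12 * (8 - 14) - 9 = 14

2P = (14, 14)


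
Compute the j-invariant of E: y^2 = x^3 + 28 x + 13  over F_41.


Delta = -16(4 a^3 + 27 b^2) mod 41 = 32
-1728 * (4 a)^3 = -1728 * (4*28)^3 mod 41 = 32
j = 32 * 32^(-1) mod 41 = 1

j = 1 (mod 41)


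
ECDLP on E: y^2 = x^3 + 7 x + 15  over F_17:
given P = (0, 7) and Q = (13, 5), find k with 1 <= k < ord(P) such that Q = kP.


Enumerate multiples of P until we hit Q = (13, 5):
  1P = (0, 7)
  2P = (13, 12)
  3P = (13, 5)
Match found at i = 3.

k = 3


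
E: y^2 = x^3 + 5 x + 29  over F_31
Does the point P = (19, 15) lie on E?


Check whether y^2 = x^3 + 5 x + 29 (mod 31) for (x, y) = (19, 15).
LHS: y^2 = 15^2 mod 31 = 8
RHS: x^3 + 5 x + 29 = 19^3 + 5*19 + 29 mod 31 = 8
LHS = RHS

Yes, on the curve


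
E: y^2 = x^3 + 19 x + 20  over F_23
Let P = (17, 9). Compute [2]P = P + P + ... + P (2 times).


k = 2 = 10_2 (binary, LSB first: 01)
Double-and-add from P = (17, 9):
  bit 0 = 0: acc unchanged = O
  bit 1 = 1: acc = O + (15, 0) = (15, 0)

2P = (15, 0)


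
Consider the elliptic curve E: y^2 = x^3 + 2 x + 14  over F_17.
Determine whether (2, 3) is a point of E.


Check whether y^2 = x^3 + 2 x + 14 (mod 17) for (x, y) = (2, 3).
LHS: y^2 = 3^2 mod 17 = 9
RHS: x^3 + 2 x + 14 = 2^3 + 2*2 + 14 mod 17 = 9
LHS = RHS

Yes, on the curve


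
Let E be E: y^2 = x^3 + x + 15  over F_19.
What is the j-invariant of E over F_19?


Delta = -16(4 a^3 + 27 b^2) mod 19 = 16
-1728 * (4 a)^3 = -1728 * (4*1)^3 mod 19 = 7
j = 7 * 16^(-1) mod 19 = 4

j = 4 (mod 19)


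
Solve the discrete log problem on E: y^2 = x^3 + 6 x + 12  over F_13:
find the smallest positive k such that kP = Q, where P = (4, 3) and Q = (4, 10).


Enumerate multiples of P until we hit Q = (4, 10):
  1P = (4, 3)
  2P = (8, 0)
  3P = (4, 10)
Match found at i = 3.

k = 3


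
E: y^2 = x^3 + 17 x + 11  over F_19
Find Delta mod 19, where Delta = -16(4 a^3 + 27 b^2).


4 a^3 + 27 b^2 = 4*17^3 + 27*11^2 = 19652 + 3267 = 22919
Delta = -16 * (22919) = -366704
Delta mod 19 = 15

Delta = 15 (mod 19)


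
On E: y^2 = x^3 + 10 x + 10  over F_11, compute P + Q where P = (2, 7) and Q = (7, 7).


P != Q, so use the chord formula.
s = (y2 - y1) / (x2 - x1) = (0) / (5) mod 11 = 0
x3 = s^2 - x1 - x2 mod 11 = 0^2 - 2 - 7 = 2
y3 = s (x1 - x3) - y1 mod 11 = 0 * (2 - 2) - 7 = 4

P + Q = (2, 4)


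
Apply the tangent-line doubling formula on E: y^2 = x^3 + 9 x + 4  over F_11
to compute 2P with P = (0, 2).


Doubling: s = (3 x1^2 + a) / (2 y1)
s = (3*0^2 + 9) / (2*2) mod 11 = 5
x3 = s^2 - 2 x1 mod 11 = 5^2 - 2*0 = 3
y3 = s (x1 - x3) - y1 mod 11 = 5 * (0 - 3) - 2 = 5

2P = (3, 5)


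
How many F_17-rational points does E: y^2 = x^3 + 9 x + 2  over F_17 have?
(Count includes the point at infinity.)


For each x in F_17, count y with y^2 = x^3 + 9 x + 2 mod 17:
  x = 0: RHS = 2, y in [6, 11]  -> 2 point(s)
  x = 4: RHS = 0, y in [0]  -> 1 point(s)
  x = 5: RHS = 2, y in [6, 11]  -> 2 point(s)
  x = 6: RHS = 0, y in [0]  -> 1 point(s)
  x = 7: RHS = 0, y in [0]  -> 1 point(s)
  x = 8: RHS = 8, y in [5, 12]  -> 2 point(s)
  x = 9: RHS = 13, y in [8, 9]  -> 2 point(s)
  x = 10: RHS = 4, y in [2, 15]  -> 2 point(s)
  x = 11: RHS = 4, y in [2, 15]  -> 2 point(s)
  x = 12: RHS = 2, y in [6, 11]  -> 2 point(s)
  x = 13: RHS = 4, y in [2, 15]  -> 2 point(s)
  x = 14: RHS = 16, y in [4, 13]  -> 2 point(s)
  x = 16: RHS = 9, y in [3, 14]  -> 2 point(s)
Affine points: 23. Add the point at infinity: total = 24.

#E(F_17) = 24


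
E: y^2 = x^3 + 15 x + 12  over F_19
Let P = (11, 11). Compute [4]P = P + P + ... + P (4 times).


k = 4 = 100_2 (binary, LSB first: 001)
Double-and-add from P = (11, 11):
  bit 0 = 0: acc unchanged = O
  bit 1 = 0: acc unchanged = O
  bit 2 = 1: acc = O + (12, 1) = (12, 1)

4P = (12, 1)


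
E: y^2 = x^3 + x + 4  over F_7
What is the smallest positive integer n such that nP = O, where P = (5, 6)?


Compute successive multiples of P until we hit O:
  1P = (5, 6)
  2P = (6, 4)
  3P = (0, 5)
  4P = (4, 4)
  5P = (2, 0)
  6P = (4, 3)
  7P = (0, 2)
  8P = (6, 3)
  ... (continuing to 10P)
  10P = O

ord(P) = 10


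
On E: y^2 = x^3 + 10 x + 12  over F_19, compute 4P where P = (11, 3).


k = 4 = 100_2 (binary, LSB first: 001)
Double-and-add from P = (11, 3):
  bit 0 = 0: acc unchanged = O
  bit 1 = 0: acc unchanged = O
  bit 2 = 1: acc = O + (5, 15) = (5, 15)

4P = (5, 15)


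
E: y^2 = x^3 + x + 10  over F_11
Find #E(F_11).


For each x in F_11, count y with y^2 = x^3 + 1 x + 10 mod 11:
  x = 1: RHS = 1, y in [1, 10]  -> 2 point(s)
  x = 2: RHS = 9, y in [3, 8]  -> 2 point(s)
  x = 4: RHS = 1, y in [1, 10]  -> 2 point(s)
  x = 6: RHS = 1, y in [1, 10]  -> 2 point(s)
  x = 9: RHS = 0, y in [0]  -> 1 point(s)
Affine points: 9. Add the point at infinity: total = 10.

#E(F_11) = 10


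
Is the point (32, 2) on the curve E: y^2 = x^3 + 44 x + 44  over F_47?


Check whether y^2 = x^3 + 44 x + 44 (mod 47) for (x, y) = (32, 2).
LHS: y^2 = 2^2 mod 47 = 4
RHS: x^3 + 44 x + 44 = 32^3 + 44*32 + 44 mod 47 = 4
LHS = RHS

Yes, on the curve


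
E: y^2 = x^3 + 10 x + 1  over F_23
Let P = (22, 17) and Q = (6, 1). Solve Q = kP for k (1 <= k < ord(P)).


Enumerate multiples of P until we hit Q = (6, 1):
  1P = (22, 17)
  2P = (11, 19)
  3P = (6, 1)
Match found at i = 3.

k = 3


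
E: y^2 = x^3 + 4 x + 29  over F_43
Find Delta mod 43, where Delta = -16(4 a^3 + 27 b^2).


4 a^3 + 27 b^2 = 4*4^3 + 27*29^2 = 256 + 22707 = 22963
Delta = -16 * (22963) = -367408
Delta mod 43 = 27

Delta = 27 (mod 43)


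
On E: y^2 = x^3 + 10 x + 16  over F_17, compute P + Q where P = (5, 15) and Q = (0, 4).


P != Q, so use the chord formula.
s = (y2 - y1) / (x2 - x1) = (6) / (12) mod 17 = 9
x3 = s^2 - x1 - x2 mod 17 = 9^2 - 5 - 0 = 8
y3 = s (x1 - x3) - y1 mod 17 = 9 * (5 - 8) - 15 = 9

P + Q = (8, 9)


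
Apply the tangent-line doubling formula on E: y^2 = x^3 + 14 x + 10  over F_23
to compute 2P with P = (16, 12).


Doubling: s = (3 x1^2 + a) / (2 y1)
s = (3*16^2 + 14) / (2*12) mod 23 = 0
x3 = s^2 - 2 x1 mod 23 = 0^2 - 2*16 = 14
y3 = s (x1 - x3) - y1 mod 23 = 0 * (16 - 14) - 12 = 11

2P = (14, 11)


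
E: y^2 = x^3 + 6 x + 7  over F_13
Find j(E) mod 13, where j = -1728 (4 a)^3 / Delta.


Delta = -16(4 a^3 + 27 b^2) mod 13 = 4
-1728 * (4 a)^3 = -1728 * (4*6)^3 mod 13 = 5
j = 5 * 4^(-1) mod 13 = 11

j = 11 (mod 13)


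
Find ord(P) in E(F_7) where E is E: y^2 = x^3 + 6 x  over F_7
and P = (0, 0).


Compute successive multiples of P until we hit O:
  1P = (0, 0)
  2P = O

ord(P) = 2


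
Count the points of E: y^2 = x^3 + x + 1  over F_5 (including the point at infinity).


For each x in F_5, count y with y^2 = x^3 + 1 x + 1 mod 5:
  x = 0: RHS = 1, y in [1, 4]  -> 2 point(s)
  x = 2: RHS = 1, y in [1, 4]  -> 2 point(s)
  x = 3: RHS = 1, y in [1, 4]  -> 2 point(s)
  x = 4: RHS = 4, y in [2, 3]  -> 2 point(s)
Affine points: 8. Add the point at infinity: total = 9.

#E(F_5) = 9


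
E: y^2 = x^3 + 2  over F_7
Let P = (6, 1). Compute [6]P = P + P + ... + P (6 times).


k = 6 = 110_2 (binary, LSB first: 011)
Double-and-add from P = (6, 1):
  bit 0 = 0: acc unchanged = O
  bit 1 = 1: acc = O + (6, 6) = (6, 6)
  bit 2 = 1: acc = (6, 6) + (6, 1) = O

6P = O


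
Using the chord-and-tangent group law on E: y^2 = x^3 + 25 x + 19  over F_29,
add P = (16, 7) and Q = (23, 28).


P != Q, so use the chord formula.
s = (y2 - y1) / (x2 - x1) = (21) / (7) mod 29 = 3
x3 = s^2 - x1 - x2 mod 29 = 3^2 - 16 - 23 = 28
y3 = s (x1 - x3) - y1 mod 29 = 3 * (16 - 28) - 7 = 15

P + Q = (28, 15)


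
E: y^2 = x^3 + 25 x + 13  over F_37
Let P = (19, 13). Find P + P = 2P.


Doubling: s = (3 x1^2 + a) / (2 y1)
s = (3*19^2 + 25) / (2*13) mod 37 = 17
x3 = s^2 - 2 x1 mod 37 = 17^2 - 2*19 = 29
y3 = s (x1 - x3) - y1 mod 37 = 17 * (19 - 29) - 13 = 2

2P = (29, 2)


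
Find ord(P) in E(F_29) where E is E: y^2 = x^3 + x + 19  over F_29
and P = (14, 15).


Compute successive multiples of P until we hit O:
  1P = (14, 15)
  2P = (24, 11)
  3P = (19, 16)
  4P = (3, 22)
  5P = (16, 10)
  6P = (27, 3)
  7P = (23, 0)
  8P = (27, 26)
  ... (continuing to 14P)
  14P = O

ord(P) = 14


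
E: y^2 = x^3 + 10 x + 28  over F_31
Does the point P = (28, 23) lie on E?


Check whether y^2 = x^3 + 10 x + 28 (mod 31) for (x, y) = (28, 23).
LHS: y^2 = 23^2 mod 31 = 2
RHS: x^3 + 10 x + 28 = 28^3 + 10*28 + 28 mod 31 = 2
LHS = RHS

Yes, on the curve


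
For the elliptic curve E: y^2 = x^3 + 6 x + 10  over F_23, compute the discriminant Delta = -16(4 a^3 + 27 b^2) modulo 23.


4 a^3 + 27 b^2 = 4*6^3 + 27*10^2 = 864 + 2700 = 3564
Delta = -16 * (3564) = -57024
Delta mod 23 = 16

Delta = 16 (mod 23)


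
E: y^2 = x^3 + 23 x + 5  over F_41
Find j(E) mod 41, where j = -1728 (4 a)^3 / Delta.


Delta = -16(4 a^3 + 27 b^2) mod 41 = 8
-1728 * (4 a)^3 = -1728 * (4*23)^3 mod 41 = 27
j = 27 * 8^(-1) mod 41 = 29

j = 29 (mod 41)


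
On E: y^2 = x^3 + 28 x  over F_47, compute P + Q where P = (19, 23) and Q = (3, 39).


P != Q, so use the chord formula.
s = (y2 - y1) / (x2 - x1) = (16) / (31) mod 47 = 46
x3 = s^2 - x1 - x2 mod 47 = 46^2 - 19 - 3 = 26
y3 = s (x1 - x3) - y1 mod 47 = 46 * (19 - 26) - 23 = 31

P + Q = (26, 31)


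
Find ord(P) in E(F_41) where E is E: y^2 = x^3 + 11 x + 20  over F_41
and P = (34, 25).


Compute successive multiples of P until we hit O:
  1P = (34, 25)
  2P = (19, 6)
  3P = (4, 13)
  4P = (13, 8)
  5P = (2, 38)
  6P = (0, 15)
  7P = (40, 7)
  8P = (17, 6)
  ... (continuing to 50P)
  50P = O

ord(P) = 50


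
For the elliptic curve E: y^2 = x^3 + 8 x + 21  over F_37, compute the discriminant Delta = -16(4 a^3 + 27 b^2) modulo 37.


4 a^3 + 27 b^2 = 4*8^3 + 27*21^2 = 2048 + 11907 = 13955
Delta = -16 * (13955) = -223280
Delta mod 37 = 15

Delta = 15 (mod 37)


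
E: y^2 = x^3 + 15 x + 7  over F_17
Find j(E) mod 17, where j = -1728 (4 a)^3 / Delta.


Delta = -16(4 a^3 + 27 b^2) mod 17 = 16
-1728 * (4 a)^3 = -1728 * (4*15)^3 mod 17 = 5
j = 5 * 16^(-1) mod 17 = 12

j = 12 (mod 17)


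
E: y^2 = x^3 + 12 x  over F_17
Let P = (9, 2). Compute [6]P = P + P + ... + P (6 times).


k = 6 = 110_2 (binary, LSB first: 011)
Double-and-add from P = (9, 2):
  bit 0 = 0: acc unchanged = O
  bit 1 = 1: acc = O + (16, 15) = (16, 15)
  bit 2 = 1: acc = (16, 15) + (15, 11) = (2, 7)

6P = (2, 7)


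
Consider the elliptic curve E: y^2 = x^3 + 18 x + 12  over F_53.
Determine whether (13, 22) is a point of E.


Check whether y^2 = x^3 + 18 x + 12 (mod 53) for (x, y) = (13, 22).
LHS: y^2 = 22^2 mod 53 = 7
RHS: x^3 + 18 x + 12 = 13^3 + 18*13 + 12 mod 53 = 5
LHS != RHS

No, not on the curve


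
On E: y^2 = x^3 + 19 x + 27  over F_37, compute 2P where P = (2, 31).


Doubling: s = (3 x1^2 + a) / (2 y1)
s = (3*2^2 + 19) / (2*31) mod 37 = 19
x3 = s^2 - 2 x1 mod 37 = 19^2 - 2*2 = 24
y3 = s (x1 - x3) - y1 mod 37 = 19 * (2 - 24) - 31 = 32

2P = (24, 32)


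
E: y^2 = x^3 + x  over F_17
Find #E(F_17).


For each x in F_17, count y with y^2 = x^3 + 1 x + 0 mod 17:
  x = 0: RHS = 0, y in [0]  -> 1 point(s)
  x = 1: RHS = 2, y in [6, 11]  -> 2 point(s)
  x = 3: RHS = 13, y in [8, 9]  -> 2 point(s)
  x = 4: RHS = 0, y in [0]  -> 1 point(s)
  x = 6: RHS = 1, y in [1, 16]  -> 2 point(s)
  x = 11: RHS = 16, y in [4, 13]  -> 2 point(s)
  x = 13: RHS = 0, y in [0]  -> 1 point(s)
  x = 14: RHS = 4, y in [2, 15]  -> 2 point(s)
  x = 16: RHS = 15, y in [7, 10]  -> 2 point(s)
Affine points: 15. Add the point at infinity: total = 16.

#E(F_17) = 16


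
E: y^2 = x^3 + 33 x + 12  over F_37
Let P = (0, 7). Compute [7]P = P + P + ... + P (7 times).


k = 7 = 111_2 (binary, LSB first: 111)
Double-and-add from P = (0, 7):
  bit 0 = 1: acc = O + (0, 7) = (0, 7)
  bit 1 = 1: acc = (0, 7) + (25, 16) = (1, 3)
  bit 2 = 1: acc = (1, 3) + (15, 16) = (33, 36)

7P = (33, 36)


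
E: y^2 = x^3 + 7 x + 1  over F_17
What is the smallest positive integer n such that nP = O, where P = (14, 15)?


Compute successive multiples of P until we hit O:
  1P = (14, 15)
  2P = (6, 2)
  3P = (10, 0)
  4P = (6, 15)
  5P = (14, 2)
  6P = O

ord(P) = 6


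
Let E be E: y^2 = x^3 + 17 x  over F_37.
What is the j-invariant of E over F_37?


Delta = -16(4 a^3 + 27 b^2) mod 37 = 31
-1728 * (4 a)^3 = -1728 * (4*17)^3 mod 37 = 29
j = 29 * 31^(-1) mod 37 = 26

j = 26 (mod 37)


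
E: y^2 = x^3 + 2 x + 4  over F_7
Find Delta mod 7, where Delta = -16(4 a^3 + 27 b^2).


4 a^3 + 27 b^2 = 4*2^3 + 27*4^2 = 32 + 432 = 464
Delta = -16 * (464) = -7424
Delta mod 7 = 3

Delta = 3 (mod 7)


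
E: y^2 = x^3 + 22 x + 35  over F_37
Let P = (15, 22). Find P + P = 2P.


Doubling: s = (3 x1^2 + a) / (2 y1)
s = (3*15^2 + 22) / (2*22) mod 37 = 15
x3 = s^2 - 2 x1 mod 37 = 15^2 - 2*15 = 10
y3 = s (x1 - x3) - y1 mod 37 = 15 * (15 - 10) - 22 = 16

2P = (10, 16)


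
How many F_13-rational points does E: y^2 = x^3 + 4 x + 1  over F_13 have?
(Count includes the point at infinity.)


For each x in F_13, count y with y^2 = x^3 + 4 x + 1 mod 13:
  x = 0: RHS = 1, y in [1, 12]  -> 2 point(s)
  x = 2: RHS = 4, y in [2, 11]  -> 2 point(s)
  x = 3: RHS = 1, y in [1, 12]  -> 2 point(s)
  x = 4: RHS = 3, y in [4, 9]  -> 2 point(s)
  x = 5: RHS = 3, y in [4, 9]  -> 2 point(s)
  x = 8: RHS = 12, y in [5, 8]  -> 2 point(s)
  x = 9: RHS = 12, y in [5, 8]  -> 2 point(s)
  x = 10: RHS = 1, y in [1, 12]  -> 2 point(s)
  x = 12: RHS = 9, y in [3, 10]  -> 2 point(s)
Affine points: 18. Add the point at infinity: total = 19.

#E(F_13) = 19


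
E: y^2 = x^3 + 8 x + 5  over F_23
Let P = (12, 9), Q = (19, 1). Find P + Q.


P != Q, so use the chord formula.
s = (y2 - y1) / (x2 - x1) = (15) / (7) mod 23 = 12
x3 = s^2 - x1 - x2 mod 23 = 12^2 - 12 - 19 = 21
y3 = s (x1 - x3) - y1 mod 23 = 12 * (12 - 21) - 9 = 21

P + Q = (21, 21)


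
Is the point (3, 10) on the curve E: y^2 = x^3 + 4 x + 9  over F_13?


Check whether y^2 = x^3 + 4 x + 9 (mod 13) for (x, y) = (3, 10).
LHS: y^2 = 10^2 mod 13 = 9
RHS: x^3 + 4 x + 9 = 3^3 + 4*3 + 9 mod 13 = 9
LHS = RHS

Yes, on the curve


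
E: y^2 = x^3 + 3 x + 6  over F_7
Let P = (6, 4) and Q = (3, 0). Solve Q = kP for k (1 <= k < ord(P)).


Enumerate multiples of P until we hit Q = (3, 0):
  1P = (6, 4)
  2P = (3, 0)
Match found at i = 2.

k = 2


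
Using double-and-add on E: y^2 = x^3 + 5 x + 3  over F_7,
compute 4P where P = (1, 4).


k = 4 = 100_2 (binary, LSB first: 001)
Double-and-add from P = (1, 4):
  bit 0 = 0: acc unchanged = O
  bit 1 = 0: acc unchanged = O
  bit 2 = 1: acc = O + (6, 2) = (6, 2)

4P = (6, 2)


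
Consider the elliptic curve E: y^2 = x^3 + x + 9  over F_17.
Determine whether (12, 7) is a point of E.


Check whether y^2 = x^3 + 1 x + 9 (mod 17) for (x, y) = (12, 7).
LHS: y^2 = 7^2 mod 17 = 15
RHS: x^3 + 1 x + 9 = 12^3 + 1*12 + 9 mod 17 = 15
LHS = RHS

Yes, on the curve


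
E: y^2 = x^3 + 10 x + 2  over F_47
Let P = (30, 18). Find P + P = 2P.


Doubling: s = (3 x1^2 + a) / (2 y1)
s = (3*30^2 + 10) / (2*18) mod 47 = 10
x3 = s^2 - 2 x1 mod 47 = 10^2 - 2*30 = 40
y3 = s (x1 - x3) - y1 mod 47 = 10 * (30 - 40) - 18 = 23

2P = (40, 23)


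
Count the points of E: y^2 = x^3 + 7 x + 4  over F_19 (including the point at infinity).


For each x in F_19, count y with y^2 = x^3 + 7 x + 4 mod 19:
  x = 0: RHS = 4, y in [2, 17]  -> 2 point(s)
  x = 2: RHS = 7, y in [8, 11]  -> 2 point(s)
  x = 4: RHS = 1, y in [1, 18]  -> 2 point(s)
  x = 7: RHS = 16, y in [4, 15]  -> 2 point(s)
  x = 9: RHS = 17, y in [6, 13]  -> 2 point(s)
  x = 11: RHS = 6, y in [5, 14]  -> 2 point(s)
  x = 12: RHS = 11, y in [7, 12]  -> 2 point(s)
  x = 15: RHS = 7, y in [8, 11]  -> 2 point(s)
  x = 17: RHS = 1, y in [1, 18]  -> 2 point(s)
Affine points: 18. Add the point at infinity: total = 19.

#E(F_19) = 19


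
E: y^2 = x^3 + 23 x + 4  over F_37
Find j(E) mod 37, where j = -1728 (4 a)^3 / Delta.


Delta = -16(4 a^3 + 27 b^2) mod 37 = 21
-1728 * (4 a)^3 = -1728 * (4*23)^3 mod 37 = 31
j = 31 * 21^(-1) mod 37 = 5

j = 5 (mod 37)


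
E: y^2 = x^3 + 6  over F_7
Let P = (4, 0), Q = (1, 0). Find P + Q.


P != Q, so use the chord formula.
s = (y2 - y1) / (x2 - x1) = (0) / (4) mod 7 = 0
x3 = s^2 - x1 - x2 mod 7 = 0^2 - 4 - 1 = 2
y3 = s (x1 - x3) - y1 mod 7 = 0 * (4 - 2) - 0 = 0

P + Q = (2, 0)


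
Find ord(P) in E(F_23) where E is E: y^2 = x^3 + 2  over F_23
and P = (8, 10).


Compute successive multiples of P until we hit O:
  1P = (8, 10)
  2P = (9, 8)
  3P = (10, 17)
  4P = (0, 18)
  5P = (16, 21)
  6P = (7, 0)
  7P = (16, 2)
  8P = (0, 5)
  ... (continuing to 12P)
  12P = O

ord(P) = 12


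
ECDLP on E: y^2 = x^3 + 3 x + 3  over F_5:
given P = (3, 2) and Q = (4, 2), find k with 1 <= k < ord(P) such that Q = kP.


Enumerate multiples of P until we hit Q = (4, 2):
  1P = (3, 2)
  2P = (4, 3)
  3P = (4, 2)
Match found at i = 3.

k = 3


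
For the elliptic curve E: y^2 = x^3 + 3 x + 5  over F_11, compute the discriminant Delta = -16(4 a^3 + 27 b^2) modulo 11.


4 a^3 + 27 b^2 = 4*3^3 + 27*5^2 = 108 + 675 = 783
Delta = -16 * (783) = -12528
Delta mod 11 = 1

Delta = 1 (mod 11)


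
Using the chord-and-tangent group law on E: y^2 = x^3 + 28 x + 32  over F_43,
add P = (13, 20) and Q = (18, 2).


P != Q, so use the chord formula.
s = (y2 - y1) / (x2 - x1) = (25) / (5) mod 43 = 5
x3 = s^2 - x1 - x2 mod 43 = 5^2 - 13 - 18 = 37
y3 = s (x1 - x3) - y1 mod 43 = 5 * (13 - 37) - 20 = 32

P + Q = (37, 32)


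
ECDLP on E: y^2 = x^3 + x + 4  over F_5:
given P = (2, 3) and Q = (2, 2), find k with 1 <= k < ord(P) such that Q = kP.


Enumerate multiples of P until we hit Q = (2, 2):
  1P = (2, 3)
  2P = (0, 3)
  3P = (3, 2)
  4P = (1, 1)
  5P = (1, 4)
  6P = (3, 3)
  7P = (0, 2)
  8P = (2, 2)
Match found at i = 8.

k = 8


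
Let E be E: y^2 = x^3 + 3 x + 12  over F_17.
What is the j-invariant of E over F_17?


Delta = -16(4 a^3 + 27 b^2) mod 17 = 1
-1728 * (4 a)^3 = -1728 * (4*3)^3 mod 17 = 15
j = 15 * 1^(-1) mod 17 = 15

j = 15 (mod 17)


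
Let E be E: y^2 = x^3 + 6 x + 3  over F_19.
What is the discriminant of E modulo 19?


4 a^3 + 27 b^2 = 4*6^3 + 27*3^2 = 864 + 243 = 1107
Delta = -16 * (1107) = -17712
Delta mod 19 = 15

Delta = 15 (mod 19)


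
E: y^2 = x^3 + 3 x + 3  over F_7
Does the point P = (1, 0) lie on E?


Check whether y^2 = x^3 + 3 x + 3 (mod 7) for (x, y) = (1, 0).
LHS: y^2 = 0^2 mod 7 = 0
RHS: x^3 + 3 x + 3 = 1^3 + 3*1 + 3 mod 7 = 0
LHS = RHS

Yes, on the curve


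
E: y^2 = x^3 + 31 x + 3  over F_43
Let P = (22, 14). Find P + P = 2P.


Doubling: s = (3 x1^2 + a) / (2 y1)
s = (3*22^2 + 31) / (2*14) mod 43 = 33
x3 = s^2 - 2 x1 mod 43 = 33^2 - 2*22 = 13
y3 = s (x1 - x3) - y1 mod 43 = 33 * (22 - 13) - 14 = 25

2P = (13, 25)


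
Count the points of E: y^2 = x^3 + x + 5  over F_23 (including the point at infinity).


For each x in F_23, count y with y^2 = x^3 + 1 x + 5 mod 23:
  x = 3: RHS = 12, y in [9, 14]  -> 2 point(s)
  x = 4: RHS = 4, y in [2, 21]  -> 2 point(s)
  x = 10: RHS = 3, y in [7, 16]  -> 2 point(s)
  x = 11: RHS = 13, y in [6, 17]  -> 2 point(s)
  x = 14: RHS = 3, y in [7, 16]  -> 2 point(s)
  x = 16: RHS = 0, y in [0]  -> 1 point(s)
  x = 17: RHS = 13, y in [6, 17]  -> 2 point(s)
  x = 18: RHS = 13, y in [6, 17]  -> 2 point(s)
  x = 19: RHS = 6, y in [11, 12]  -> 2 point(s)
  x = 21: RHS = 18, y in [8, 15]  -> 2 point(s)
  x = 22: RHS = 3, y in [7, 16]  -> 2 point(s)
Affine points: 21. Add the point at infinity: total = 22.

#E(F_23) = 22


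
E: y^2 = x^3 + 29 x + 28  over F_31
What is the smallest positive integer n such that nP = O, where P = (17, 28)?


Compute successive multiples of P until we hit O:
  1P = (17, 28)
  2P = (5, 9)
  3P = (10, 27)
  4P = (23, 11)
  5P = (24, 28)
  6P = (21, 3)
  7P = (3, 24)
  8P = (25, 14)
  ... (continuing to 17P)
  17P = O

ord(P) = 17


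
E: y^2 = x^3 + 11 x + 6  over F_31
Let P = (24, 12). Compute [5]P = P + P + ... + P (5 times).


k = 5 = 101_2 (binary, LSB first: 101)
Double-and-add from P = (24, 12):
  bit 0 = 1: acc = O + (24, 12) = (24, 12)
  bit 1 = 0: acc unchanged = (24, 12)
  bit 2 = 1: acc = (24, 12) + (30, 5) = (24, 19)

5P = (24, 19)


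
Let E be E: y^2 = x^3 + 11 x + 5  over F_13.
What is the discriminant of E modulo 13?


4 a^3 + 27 b^2 = 4*11^3 + 27*5^2 = 5324 + 675 = 5999
Delta = -16 * (5999) = -95984
Delta mod 13 = 8

Delta = 8 (mod 13)


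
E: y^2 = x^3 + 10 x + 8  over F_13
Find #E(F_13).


For each x in F_13, count y with y^2 = x^3 + 10 x + 8 mod 13:
  x = 2: RHS = 10, y in [6, 7]  -> 2 point(s)
  x = 3: RHS = 0, y in [0]  -> 1 point(s)
  x = 5: RHS = 1, y in [1, 12]  -> 2 point(s)
  x = 10: RHS = 3, y in [4, 9]  -> 2 point(s)
  x = 12: RHS = 10, y in [6, 7]  -> 2 point(s)
Affine points: 9. Add the point at infinity: total = 10.

#E(F_13) = 10


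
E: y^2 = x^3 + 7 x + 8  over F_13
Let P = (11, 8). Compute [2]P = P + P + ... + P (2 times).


k = 2 = 10_2 (binary, LSB first: 01)
Double-and-add from P = (11, 8):
  bit 0 = 0: acc unchanged = O
  bit 1 = 1: acc = O + (8, 11) = (8, 11)

2P = (8, 11)


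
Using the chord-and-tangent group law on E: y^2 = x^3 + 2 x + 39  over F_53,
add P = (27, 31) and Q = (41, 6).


P != Q, so use the chord formula.
s = (y2 - y1) / (x2 - x1) = (28) / (14) mod 53 = 2
x3 = s^2 - x1 - x2 mod 53 = 2^2 - 27 - 41 = 42
y3 = s (x1 - x3) - y1 mod 53 = 2 * (27 - 42) - 31 = 45

P + Q = (42, 45)


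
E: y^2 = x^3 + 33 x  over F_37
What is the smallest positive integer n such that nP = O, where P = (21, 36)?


Compute successive multiples of P until we hit O:
  1P = (21, 36)
  2P = (28, 11)
  3P = (0, 0)
  4P = (28, 26)
  5P = (21, 1)
  6P = O

ord(P) = 6


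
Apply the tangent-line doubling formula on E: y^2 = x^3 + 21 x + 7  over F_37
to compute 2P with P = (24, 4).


Doubling: s = (3 x1^2 + a) / (2 y1)
s = (3*24^2 + 21) / (2*4) mod 37 = 29
x3 = s^2 - 2 x1 mod 37 = 29^2 - 2*24 = 16
y3 = s (x1 - x3) - y1 mod 37 = 29 * (24 - 16) - 4 = 6

2P = (16, 6)


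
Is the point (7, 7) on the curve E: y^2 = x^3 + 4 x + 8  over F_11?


Check whether y^2 = x^3 + 4 x + 8 (mod 11) for (x, y) = (7, 7).
LHS: y^2 = 7^2 mod 11 = 5
RHS: x^3 + 4 x + 8 = 7^3 + 4*7 + 8 mod 11 = 5
LHS = RHS

Yes, on the curve


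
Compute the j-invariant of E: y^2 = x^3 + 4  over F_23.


Delta = -16(4 a^3 + 27 b^2) mod 23 = 11
-1728 * (4 a)^3 = -1728 * (4*0)^3 mod 23 = 0
j = 0 * 11^(-1) mod 23 = 0

j = 0 (mod 23)


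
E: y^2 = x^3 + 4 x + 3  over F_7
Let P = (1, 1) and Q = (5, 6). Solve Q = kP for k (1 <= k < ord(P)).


Enumerate multiples of P until we hit Q = (5, 6):
  1P = (1, 1)
  2P = (5, 6)
Match found at i = 2.

k = 2


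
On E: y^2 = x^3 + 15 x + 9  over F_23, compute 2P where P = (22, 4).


Doubling: s = (3 x1^2 + a) / (2 y1)
s = (3*22^2 + 15) / (2*4) mod 23 = 8
x3 = s^2 - 2 x1 mod 23 = 8^2 - 2*22 = 20
y3 = s (x1 - x3) - y1 mod 23 = 8 * (22 - 20) - 4 = 12

2P = (20, 12)


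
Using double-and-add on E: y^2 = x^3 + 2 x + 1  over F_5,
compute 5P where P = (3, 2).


k = 5 = 101_2 (binary, LSB first: 101)
Double-and-add from P = (3, 2):
  bit 0 = 1: acc = O + (3, 2) = (3, 2)
  bit 1 = 0: acc unchanged = (3, 2)
  bit 2 = 1: acc = (3, 2) + (1, 3) = (0, 4)

5P = (0, 4)


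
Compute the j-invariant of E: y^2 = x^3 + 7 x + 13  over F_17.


Delta = -16(4 a^3 + 27 b^2) mod 17 = 2
-1728 * (4 a)^3 = -1728 * (4*7)^3 mod 17 = 13
j = 13 * 2^(-1) mod 17 = 15

j = 15 (mod 17)


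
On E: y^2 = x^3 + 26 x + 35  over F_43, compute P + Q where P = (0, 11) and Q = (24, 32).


P != Q, so use the chord formula.
s = (y2 - y1) / (x2 - x1) = (21) / (24) mod 43 = 17
x3 = s^2 - x1 - x2 mod 43 = 17^2 - 0 - 24 = 7
y3 = s (x1 - x3) - y1 mod 43 = 17 * (0 - 7) - 11 = 42

P + Q = (7, 42)


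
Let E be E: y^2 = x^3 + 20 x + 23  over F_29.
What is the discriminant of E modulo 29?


4 a^3 + 27 b^2 = 4*20^3 + 27*23^2 = 32000 + 14283 = 46283
Delta = -16 * (46283) = -740528
Delta mod 29 = 16

Delta = 16 (mod 29)


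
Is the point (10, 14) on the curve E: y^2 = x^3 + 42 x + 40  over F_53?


Check whether y^2 = x^3 + 42 x + 40 (mod 53) for (x, y) = (10, 14).
LHS: y^2 = 14^2 mod 53 = 37
RHS: x^3 + 42 x + 40 = 10^3 + 42*10 + 40 mod 53 = 29
LHS != RHS

No, not on the curve


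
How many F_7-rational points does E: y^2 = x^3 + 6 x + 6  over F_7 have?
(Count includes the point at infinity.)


For each x in F_7, count y with y^2 = x^3 + 6 x + 6 mod 7:
  x = 3: RHS = 2, y in [3, 4]  -> 2 point(s)
  x = 5: RHS = 0, y in [0]  -> 1 point(s)
Affine points: 3. Add the point at infinity: total = 4.

#E(F_7) = 4


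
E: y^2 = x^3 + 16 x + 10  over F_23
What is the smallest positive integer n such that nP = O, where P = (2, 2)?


Compute successive multiples of P until we hit O:
  1P = (2, 2)
  2P = (22, 19)
  3P = (3, 19)
  4P = (8, 11)
  5P = (21, 4)
  6P = (6, 0)
  7P = (21, 19)
  8P = (8, 12)
  ... (continuing to 12P)
  12P = O

ord(P) = 12


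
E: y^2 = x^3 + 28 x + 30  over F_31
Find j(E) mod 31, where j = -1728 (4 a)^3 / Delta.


Delta = -16(4 a^3 + 27 b^2) mod 31 = 25
-1728 * (4 a)^3 = -1728 * (4*28)^3 mod 31 = 2
j = 2 * 25^(-1) mod 31 = 10

j = 10 (mod 31)


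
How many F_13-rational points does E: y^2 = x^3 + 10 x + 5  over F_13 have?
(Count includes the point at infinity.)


For each x in F_13, count y with y^2 = x^3 + 10 x + 5 mod 13:
  x = 1: RHS = 3, y in [4, 9]  -> 2 point(s)
  x = 3: RHS = 10, y in [6, 7]  -> 2 point(s)
  x = 8: RHS = 12, y in [5, 8]  -> 2 point(s)
  x = 10: RHS = 0, y in [0]  -> 1 point(s)
  x = 11: RHS = 3, y in [4, 9]  -> 2 point(s)
Affine points: 9. Add the point at infinity: total = 10.

#E(F_13) = 10


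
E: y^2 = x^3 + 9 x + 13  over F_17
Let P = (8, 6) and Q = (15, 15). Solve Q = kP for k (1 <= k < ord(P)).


Enumerate multiples of P until we hit Q = (15, 15):
  1P = (8, 6)
  2P = (0, 9)
  3P = (11, 10)
  4P = (13, 10)
  5P = (15, 2)
  6P = (3, 13)
  7P = (10, 7)
  8P = (12, 9)
  9P = (5, 9)
  10P = (5, 8)
  11P = (12, 8)
  12P = (10, 10)
  13P = (3, 4)
  14P = (15, 15)
Match found at i = 14.

k = 14


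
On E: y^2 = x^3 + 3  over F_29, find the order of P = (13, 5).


Compute successive multiples of P until we hit O:
  1P = (13, 5)
  2P = (27, 16)
  3P = (9, 23)
  4P = (20, 12)
  5P = (26, 11)
  6P = (6, 25)
  7P = (1, 27)
  8P = (24, 20)
  ... (continuing to 30P)
  30P = O

ord(P) = 30


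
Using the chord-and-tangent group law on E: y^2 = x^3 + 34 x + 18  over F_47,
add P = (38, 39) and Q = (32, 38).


P != Q, so use the chord formula.
s = (y2 - y1) / (x2 - x1) = (46) / (41) mod 47 = 8
x3 = s^2 - x1 - x2 mod 47 = 8^2 - 38 - 32 = 41
y3 = s (x1 - x3) - y1 mod 47 = 8 * (38 - 41) - 39 = 31

P + Q = (41, 31)


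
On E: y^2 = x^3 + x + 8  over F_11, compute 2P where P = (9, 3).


Doubling: s = (3 x1^2 + a) / (2 y1)
s = (3*9^2 + 1) / (2*3) mod 11 = 4
x3 = s^2 - 2 x1 mod 11 = 4^2 - 2*9 = 9
y3 = s (x1 - x3) - y1 mod 11 = 4 * (9 - 9) - 3 = 8

2P = (9, 8)


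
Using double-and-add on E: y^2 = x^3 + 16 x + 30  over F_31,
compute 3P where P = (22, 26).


k = 3 = 11_2 (binary, LSB first: 11)
Double-and-add from P = (22, 26):
  bit 0 = 1: acc = O + (22, 26) = (22, 26)
  bit 1 = 1: acc = (22, 26) + (22, 5) = O

3P = O


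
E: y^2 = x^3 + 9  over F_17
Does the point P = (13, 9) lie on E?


Check whether y^2 = x^3 + 0 x + 9 (mod 17) for (x, y) = (13, 9).
LHS: y^2 = 9^2 mod 17 = 13
RHS: x^3 + 0 x + 9 = 13^3 + 0*13 + 9 mod 17 = 13
LHS = RHS

Yes, on the curve


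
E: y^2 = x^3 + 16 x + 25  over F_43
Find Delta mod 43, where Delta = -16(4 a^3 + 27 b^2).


4 a^3 + 27 b^2 = 4*16^3 + 27*25^2 = 16384 + 16875 = 33259
Delta = -16 * (33259) = -532144
Delta mod 43 = 24

Delta = 24 (mod 43)


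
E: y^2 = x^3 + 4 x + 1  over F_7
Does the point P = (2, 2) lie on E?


Check whether y^2 = x^3 + 4 x + 1 (mod 7) for (x, y) = (2, 2).
LHS: y^2 = 2^2 mod 7 = 4
RHS: x^3 + 4 x + 1 = 2^3 + 4*2 + 1 mod 7 = 3
LHS != RHS

No, not on the curve


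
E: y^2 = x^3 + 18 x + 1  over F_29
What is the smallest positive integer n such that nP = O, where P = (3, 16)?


Compute successive multiples of P until we hit O:
  1P = (3, 16)
  2P = (16, 21)
  3P = (5, 10)
  4P = (1, 7)
  5P = (9, 15)
  6P = (13, 5)
  7P = (0, 1)
  8P = (22, 5)
  ... (continuing to 34P)
  34P = O

ord(P) = 34


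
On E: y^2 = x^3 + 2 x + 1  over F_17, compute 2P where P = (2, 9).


Doubling: s = (3 x1^2 + a) / (2 y1)
s = (3*2^2 + 2) / (2*9) mod 17 = 14
x3 = s^2 - 2 x1 mod 17 = 14^2 - 2*2 = 5
y3 = s (x1 - x3) - y1 mod 17 = 14 * (2 - 5) - 9 = 0

2P = (5, 0)


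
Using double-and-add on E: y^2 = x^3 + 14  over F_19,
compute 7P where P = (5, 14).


k = 7 = 111_2 (binary, LSB first: 111)
Double-and-add from P = (5, 14):
  bit 0 = 1: acc = O + (5, 14) = (5, 14)
  bit 1 = 1: acc = (5, 14) + (13, 8) = (17, 14)
  bit 2 = 1: acc = (17, 14) + (16, 5) = (10, 11)

7P = (10, 11)


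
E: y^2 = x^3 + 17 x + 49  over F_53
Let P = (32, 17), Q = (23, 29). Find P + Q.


P != Q, so use the chord formula.
s = (y2 - y1) / (x2 - x1) = (12) / (44) mod 53 = 34
x3 = s^2 - x1 - x2 mod 53 = 34^2 - 32 - 23 = 41
y3 = s (x1 - x3) - y1 mod 53 = 34 * (32 - 41) - 17 = 48

P + Q = (41, 48)


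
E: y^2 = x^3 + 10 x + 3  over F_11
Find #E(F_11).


For each x in F_11, count y with y^2 = x^3 + 10 x + 3 mod 11:
  x = 0: RHS = 3, y in [5, 6]  -> 2 point(s)
  x = 1: RHS = 3, y in [5, 6]  -> 2 point(s)
  x = 2: RHS = 9, y in [3, 8]  -> 2 point(s)
  x = 3: RHS = 5, y in [4, 7]  -> 2 point(s)
  x = 6: RHS = 4, y in [2, 9]  -> 2 point(s)
  x = 7: RHS = 9, y in [3, 8]  -> 2 point(s)
  x = 8: RHS = 1, y in [1, 10]  -> 2 point(s)
  x = 10: RHS = 3, y in [5, 6]  -> 2 point(s)
Affine points: 16. Add the point at infinity: total = 17.

#E(F_11) = 17


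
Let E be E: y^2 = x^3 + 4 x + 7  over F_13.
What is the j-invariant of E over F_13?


Delta = -16(4 a^3 + 27 b^2) mod 13 = 8
-1728 * (4 a)^3 = -1728 * (4*4)^3 mod 13 = 1
j = 1 * 8^(-1) mod 13 = 5

j = 5 (mod 13)


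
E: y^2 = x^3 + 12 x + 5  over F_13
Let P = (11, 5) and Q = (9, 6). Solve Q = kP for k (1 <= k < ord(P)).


Enumerate multiples of P until we hit Q = (9, 6):
  1P = (11, 5)
  2P = (3, 9)
  3P = (9, 7)
  4P = (7, 4)
  5P = (4, 0)
  6P = (7, 9)
  7P = (9, 6)
Match found at i = 7.

k = 7
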